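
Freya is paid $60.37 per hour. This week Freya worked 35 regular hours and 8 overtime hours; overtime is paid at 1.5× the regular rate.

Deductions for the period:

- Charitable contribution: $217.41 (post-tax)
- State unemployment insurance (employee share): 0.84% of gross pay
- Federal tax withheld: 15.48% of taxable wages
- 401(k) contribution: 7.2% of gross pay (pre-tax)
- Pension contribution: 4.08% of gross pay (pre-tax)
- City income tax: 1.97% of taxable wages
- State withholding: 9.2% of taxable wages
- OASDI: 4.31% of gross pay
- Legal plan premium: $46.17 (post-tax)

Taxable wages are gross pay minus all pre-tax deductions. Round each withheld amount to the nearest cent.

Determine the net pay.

$1,436.77

Regular pay: 35 × $60.37 = $2,112.95
Overtime pay: 8 × $60.37 × 1.5 = $724.44
Gross pay = $2,112.95 + $724.44 = $2,837.39
401(k) contribution: $2,837.39 × 0.072 = $204.29
Pension contribution: $2,837.39 × 0.0408 = $115.77
Pre-tax total = $204.29 + $115.77 = $320.06
Taxable wages = $2,837.39 − $320.06 = $2,517.33
State withholding: $2,517.33 × 0.092 = $231.59
City income tax: $2,517.33 × 0.0197 = $49.59
Federal tax withheld: $2,517.33 × 0.1548 = $389.68
OASDI: $2,837.39 × 0.0431 = $122.29
State unemployment insurance (employee share): $2,837.39 × 0.0084 = $23.83
Charitable contribution: $217.41
Legal plan premium: $46.17
Total deductions = $204.29 + $115.77 + $231.59 + $49.59 + $389.68 + $122.29 + $23.83 + $217.41 + $46.17 = $1,400.62
Net pay = $2,837.39 − $1,400.62 = $1,436.77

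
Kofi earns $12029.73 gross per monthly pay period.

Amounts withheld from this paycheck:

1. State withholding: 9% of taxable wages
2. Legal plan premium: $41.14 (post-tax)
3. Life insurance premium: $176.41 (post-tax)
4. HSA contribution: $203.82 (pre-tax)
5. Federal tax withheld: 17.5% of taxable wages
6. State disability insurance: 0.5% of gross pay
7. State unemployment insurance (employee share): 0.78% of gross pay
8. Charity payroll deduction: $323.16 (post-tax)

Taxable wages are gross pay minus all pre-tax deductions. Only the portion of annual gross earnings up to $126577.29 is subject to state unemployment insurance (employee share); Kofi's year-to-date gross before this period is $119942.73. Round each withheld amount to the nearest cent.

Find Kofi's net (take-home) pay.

$8039.44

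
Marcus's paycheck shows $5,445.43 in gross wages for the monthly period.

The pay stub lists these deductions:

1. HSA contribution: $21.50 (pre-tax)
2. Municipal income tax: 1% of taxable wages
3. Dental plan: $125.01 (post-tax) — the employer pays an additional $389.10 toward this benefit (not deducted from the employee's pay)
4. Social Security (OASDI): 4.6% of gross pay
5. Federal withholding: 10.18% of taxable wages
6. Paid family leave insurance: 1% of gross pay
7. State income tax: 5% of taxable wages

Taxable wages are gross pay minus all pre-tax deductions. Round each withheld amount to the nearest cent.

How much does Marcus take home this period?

HSA contribution: $21.50
Taxable wages = $5,445.43 − $21.50 = $5,423.93
Federal withholding: $5,423.93 × 0.1018 = $552.16
Municipal income tax: $5,423.93 × 0.01 = $54.24
State income tax: $5,423.93 × 0.05 = $271.20
Social Security (OASDI): $5,445.43 × 0.046 = $250.49
Paid family leave insurance: $5,445.43 × 0.01 = $54.45
Dental plan: $125.01
(Employer's $389.10 toward dental plan is not withheld from the employee.)
Total deductions = $21.50 + $552.16 + $54.24 + $271.20 + $250.49 + $54.45 + $125.01 = $1,329.05
Net pay = $5,445.43 − $1,329.05 = $4,116.38

$4,116.38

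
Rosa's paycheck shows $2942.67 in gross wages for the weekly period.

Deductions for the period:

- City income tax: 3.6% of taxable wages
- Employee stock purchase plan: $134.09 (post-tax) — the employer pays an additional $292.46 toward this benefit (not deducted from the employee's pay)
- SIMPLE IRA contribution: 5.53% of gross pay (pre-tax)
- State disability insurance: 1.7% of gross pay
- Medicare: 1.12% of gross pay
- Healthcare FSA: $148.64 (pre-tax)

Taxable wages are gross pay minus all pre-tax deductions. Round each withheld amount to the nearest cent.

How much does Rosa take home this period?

$2319.49

Healthcare FSA: $148.64
SIMPLE IRA contribution: $2942.67 × 0.0553 = $162.73
Pre-tax total = $148.64 + $162.73 = $311.37
Taxable wages = $2942.67 − $311.37 = $2631.30
City income tax: $2631.30 × 0.036 = $94.73
State disability insurance: $2942.67 × 0.017 = $50.03
Medicare: $2942.67 × 0.0112 = $32.96
Employee stock purchase plan: $134.09
(Employer's $292.46 toward employee stock purchase plan is not withheld from the employee.)
Total deductions = $148.64 + $162.73 + $94.73 + $50.03 + $32.96 + $134.09 = $623.18
Net pay = $2942.67 − $623.18 = $2319.49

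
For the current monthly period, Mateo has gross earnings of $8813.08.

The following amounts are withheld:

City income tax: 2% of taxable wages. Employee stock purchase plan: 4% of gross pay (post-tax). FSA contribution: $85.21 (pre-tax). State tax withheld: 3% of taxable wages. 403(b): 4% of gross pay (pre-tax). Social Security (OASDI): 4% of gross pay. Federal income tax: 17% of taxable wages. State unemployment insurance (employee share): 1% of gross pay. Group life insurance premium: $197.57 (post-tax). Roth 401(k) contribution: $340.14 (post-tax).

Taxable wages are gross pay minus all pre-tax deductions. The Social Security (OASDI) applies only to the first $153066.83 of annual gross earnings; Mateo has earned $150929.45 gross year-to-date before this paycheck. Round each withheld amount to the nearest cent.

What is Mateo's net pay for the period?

$5468.91

FSA contribution: $85.21
403(b): $8813.08 × 0.04 = $352.52
Pre-tax total = $85.21 + $352.52 = $437.73
Taxable wages = $8813.08 − $437.73 = $8375.35
Federal income tax: $8375.35 × 0.17 = $1423.81
City income tax: $8375.35 × 0.02 = $167.51
State tax withheld: $8375.35 × 0.03 = $251.26
State unemployment insurance (employee share): $8813.08 × 0.01 = $88.13
Social Security (OASDI): only $153066.83 − $150929.45 = $2137.38 of this check is subject → $2137.38 × 0.04 = $85.50
Group life insurance premium: $197.57
Roth 401(k) contribution: $340.14
Employee stock purchase plan: $8813.08 × 0.04 = $352.52
Total deductions = $85.21 + $352.52 + $1423.81 + $167.51 + $251.26 + $88.13 + $85.50 + $197.57 + $340.14 + $352.52 = $3344.17
Net pay = $8813.08 − $3344.17 = $5468.91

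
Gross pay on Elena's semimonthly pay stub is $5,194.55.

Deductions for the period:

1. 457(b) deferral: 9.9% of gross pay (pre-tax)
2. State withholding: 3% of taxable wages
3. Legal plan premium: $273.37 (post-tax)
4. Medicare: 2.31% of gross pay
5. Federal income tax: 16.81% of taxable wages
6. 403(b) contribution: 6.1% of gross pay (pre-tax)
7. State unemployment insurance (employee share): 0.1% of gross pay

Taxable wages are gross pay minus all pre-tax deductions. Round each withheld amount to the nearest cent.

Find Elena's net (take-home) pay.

403(b) contribution: $5,194.55 × 0.061 = $316.87
457(b) deferral: $5,194.55 × 0.099 = $514.26
Pre-tax total = $316.87 + $514.26 = $831.13
Taxable wages = $5,194.55 − $831.13 = $4,363.42
Federal income tax: $4,363.42 × 0.1681 = $733.49
State withholding: $4,363.42 × 0.03 = $130.90
State unemployment insurance (employee share): $5,194.55 × 0.001 = $5.19
Medicare: $5,194.55 × 0.0231 = $119.99
Legal plan premium: $273.37
Total deductions = $316.87 + $514.26 + $733.49 + $130.90 + $5.19 + $119.99 + $273.37 = $2,094.07
Net pay = $5,194.55 − $2,094.07 = $3,100.48

$3,100.48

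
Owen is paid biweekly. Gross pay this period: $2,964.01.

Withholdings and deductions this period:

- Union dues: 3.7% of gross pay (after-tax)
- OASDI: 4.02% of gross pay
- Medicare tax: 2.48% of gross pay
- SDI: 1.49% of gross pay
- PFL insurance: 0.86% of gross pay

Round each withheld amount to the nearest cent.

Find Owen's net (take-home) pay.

SDI: $2,964.01 × 0.0149 = $44.16
OASDI: $2,964.01 × 0.0402 = $119.15
PFL insurance: $2,964.01 × 0.0086 = $25.49
Medicare tax: $2,964.01 × 0.0248 = $73.51
Union dues: $2,964.01 × 0.037 = $109.67
Total deductions = $44.16 + $119.15 + $25.49 + $73.51 + $109.67 = $371.98
Net pay = $2,964.01 − $371.98 = $2,592.03

$2,592.03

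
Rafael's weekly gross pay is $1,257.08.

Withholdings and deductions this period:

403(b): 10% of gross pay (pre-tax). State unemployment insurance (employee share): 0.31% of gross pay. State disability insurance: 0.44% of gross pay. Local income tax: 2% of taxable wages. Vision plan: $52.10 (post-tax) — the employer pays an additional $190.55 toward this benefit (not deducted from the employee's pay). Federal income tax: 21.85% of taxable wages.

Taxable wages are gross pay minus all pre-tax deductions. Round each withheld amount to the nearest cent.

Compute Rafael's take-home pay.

$800.01

403(b): $1,257.08 × 0.1 = $125.71
Taxable wages = $1,257.08 − $125.71 = $1,131.37
Federal income tax: $1,131.37 × 0.2185 = $247.20
Local income tax: $1,131.37 × 0.02 = $22.63
State disability insurance: $1,257.08 × 0.0044 = $5.53
State unemployment insurance (employee share): $1,257.08 × 0.0031 = $3.90
Vision plan: $52.10
(Employer's $190.55 toward vision plan is not withheld from the employee.)
Total deductions = $125.71 + $247.20 + $22.63 + $5.53 + $3.90 + $52.10 = $457.07
Net pay = $1,257.08 − $457.07 = $800.01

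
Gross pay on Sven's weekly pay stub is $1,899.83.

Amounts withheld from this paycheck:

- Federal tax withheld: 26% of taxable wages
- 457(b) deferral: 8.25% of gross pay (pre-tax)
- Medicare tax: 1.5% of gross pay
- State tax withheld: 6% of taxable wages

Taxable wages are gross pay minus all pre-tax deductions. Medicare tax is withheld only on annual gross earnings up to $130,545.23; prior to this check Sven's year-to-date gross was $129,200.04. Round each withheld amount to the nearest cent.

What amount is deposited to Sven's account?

$1,165.12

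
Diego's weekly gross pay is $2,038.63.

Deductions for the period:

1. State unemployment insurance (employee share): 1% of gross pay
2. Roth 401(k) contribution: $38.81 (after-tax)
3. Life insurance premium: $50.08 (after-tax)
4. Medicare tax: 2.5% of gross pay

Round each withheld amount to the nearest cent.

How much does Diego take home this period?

$1,878.38

Medicare tax: $2,038.63 × 0.025 = $50.97
State unemployment insurance (employee share): $2,038.63 × 0.01 = $20.39
Roth 401(k) contribution: $38.81
Life insurance premium: $50.08
Total deductions = $50.97 + $20.39 + $38.81 + $50.08 = $160.25
Net pay = $2,038.63 − $160.25 = $1,878.38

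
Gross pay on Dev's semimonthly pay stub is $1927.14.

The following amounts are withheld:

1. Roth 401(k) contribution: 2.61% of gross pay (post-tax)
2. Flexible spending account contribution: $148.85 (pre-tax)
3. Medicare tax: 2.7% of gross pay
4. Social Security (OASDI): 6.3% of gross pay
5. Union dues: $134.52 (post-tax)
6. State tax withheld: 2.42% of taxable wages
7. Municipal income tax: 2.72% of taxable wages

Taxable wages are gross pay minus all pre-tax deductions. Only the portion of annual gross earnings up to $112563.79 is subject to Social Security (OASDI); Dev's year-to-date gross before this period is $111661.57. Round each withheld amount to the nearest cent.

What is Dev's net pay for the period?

$1393.20

Flexible spending account contribution: $148.85
Taxable wages = $1927.14 − $148.85 = $1778.29
State tax withheld: $1778.29 × 0.0242 = $43.03
Municipal income tax: $1778.29 × 0.0272 = $48.37
Social Security (OASDI): only $112563.79 − $111661.57 = $902.22 of this check is subject → $902.22 × 0.063 = $56.84
Medicare tax: $1927.14 × 0.027 = $52.03
Roth 401(k) contribution: $1927.14 × 0.0261 = $50.30
Union dues: $134.52
Total deductions = $148.85 + $43.03 + $48.37 + $56.84 + $52.03 + $50.30 + $134.52 = $533.94
Net pay = $1927.14 − $533.94 = $1393.20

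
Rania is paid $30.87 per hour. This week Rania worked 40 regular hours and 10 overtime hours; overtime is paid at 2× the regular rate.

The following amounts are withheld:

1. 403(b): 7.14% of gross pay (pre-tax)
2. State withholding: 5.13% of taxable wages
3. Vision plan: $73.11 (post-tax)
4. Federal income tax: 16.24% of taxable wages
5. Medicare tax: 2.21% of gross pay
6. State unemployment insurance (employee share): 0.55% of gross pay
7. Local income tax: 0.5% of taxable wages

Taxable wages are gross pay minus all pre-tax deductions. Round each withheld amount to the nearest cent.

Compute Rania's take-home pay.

Regular pay: 40 × $30.87 = $1234.80
Overtime pay: 10 × $30.87 × 2 = $617.40
Gross pay = $1234.80 + $617.40 = $1852.20
403(b): $1852.20 × 0.0714 = $132.25
Taxable wages = $1852.20 − $132.25 = $1719.95
Local income tax: $1719.95 × 0.005 = $8.60
Federal income tax: $1719.95 × 0.1624 = $279.32
State withholding: $1719.95 × 0.0513 = $88.23
State unemployment insurance (employee share): $1852.20 × 0.0055 = $10.19
Medicare tax: $1852.20 × 0.0221 = $40.93
Vision plan: $73.11
Total deductions = $132.25 + $8.60 + $279.32 + $88.23 + $10.19 + $40.93 + $73.11 = $632.63
Net pay = $1852.20 − $632.63 = $1219.57

$1219.57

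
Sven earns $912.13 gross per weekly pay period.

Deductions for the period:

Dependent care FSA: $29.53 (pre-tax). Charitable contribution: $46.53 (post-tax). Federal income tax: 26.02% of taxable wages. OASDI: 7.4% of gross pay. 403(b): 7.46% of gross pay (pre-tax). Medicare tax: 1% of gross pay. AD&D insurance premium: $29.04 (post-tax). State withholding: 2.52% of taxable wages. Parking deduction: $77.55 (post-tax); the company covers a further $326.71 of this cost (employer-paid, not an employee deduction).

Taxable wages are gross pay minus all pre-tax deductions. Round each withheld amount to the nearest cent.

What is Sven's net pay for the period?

$352.34

Dependent care FSA: $29.53
403(b): $912.13 × 0.0746 = $68.04
Pre-tax total = $29.53 + $68.04 = $97.57
Taxable wages = $912.13 − $97.57 = $814.56
State withholding: $814.56 × 0.0252 = $20.53
Federal income tax: $814.56 × 0.2602 = $211.95
OASDI: $912.13 × 0.074 = $67.50
Medicare tax: $912.13 × 0.01 = $9.12
Parking deduction: $77.55
Charitable contribution: $46.53
AD&D insurance premium: $29.04
(Employer's $326.71 toward parking deduction is not withheld from the employee.)
Total deductions = $29.53 + $68.04 + $20.53 + $211.95 + $67.50 + $9.12 + $77.55 + $46.53 + $29.04 = $559.79
Net pay = $912.13 − $559.79 = $352.34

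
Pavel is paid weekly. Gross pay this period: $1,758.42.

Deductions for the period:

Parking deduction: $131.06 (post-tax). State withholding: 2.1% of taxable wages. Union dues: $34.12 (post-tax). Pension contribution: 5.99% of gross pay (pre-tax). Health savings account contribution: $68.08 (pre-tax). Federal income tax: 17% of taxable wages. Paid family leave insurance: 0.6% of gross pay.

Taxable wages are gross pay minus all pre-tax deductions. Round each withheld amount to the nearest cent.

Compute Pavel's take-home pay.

Pension contribution: $1,758.42 × 0.0599 = $105.33
Health savings account contribution: $68.08
Pre-tax total = $105.33 + $68.08 = $173.41
Taxable wages = $1,758.42 − $173.41 = $1,585.01
State withholding: $1,585.01 × 0.021 = $33.29
Federal income tax: $1,585.01 × 0.17 = $269.45
Paid family leave insurance: $1,758.42 × 0.006 = $10.55
Parking deduction: $131.06
Union dues: $34.12
Total deductions = $105.33 + $68.08 + $33.29 + $269.45 + $10.55 + $131.06 + $34.12 = $651.88
Net pay = $1,758.42 − $651.88 = $1,106.54

$1,106.54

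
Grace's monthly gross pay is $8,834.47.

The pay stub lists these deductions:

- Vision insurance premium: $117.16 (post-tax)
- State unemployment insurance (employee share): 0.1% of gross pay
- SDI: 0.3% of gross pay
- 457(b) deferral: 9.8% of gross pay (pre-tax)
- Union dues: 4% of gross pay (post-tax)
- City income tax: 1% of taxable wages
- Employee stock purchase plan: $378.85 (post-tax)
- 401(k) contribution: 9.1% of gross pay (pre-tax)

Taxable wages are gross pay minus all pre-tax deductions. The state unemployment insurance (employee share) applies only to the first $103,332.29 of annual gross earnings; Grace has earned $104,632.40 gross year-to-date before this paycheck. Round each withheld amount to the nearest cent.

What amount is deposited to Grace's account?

457(b) deferral: $8,834.47 × 0.098 = $865.78
401(k) contribution: $8,834.47 × 0.091 = $803.94
Pre-tax total = $865.78 + $803.94 = $1,669.72
Taxable wages = $8,834.47 − $1,669.72 = $7,164.75
City income tax: $7,164.75 × 0.01 = $71.65
SDI: $8,834.47 × 0.003 = $26.50
State unemployment insurance (employee share): annual cap $103,332.29 already reached (YTD $104,632.40), so $0.00
Union dues: $8,834.47 × 0.04 = $353.38
Vision insurance premium: $117.16
Employee stock purchase plan: $378.85
Total deductions = $865.78 + $803.94 + $71.65 + $26.50 + $0.00 + $353.38 + $117.16 + $378.85 = $2,617.26
Net pay = $8,834.47 − $2,617.26 = $6,217.21

$6,217.21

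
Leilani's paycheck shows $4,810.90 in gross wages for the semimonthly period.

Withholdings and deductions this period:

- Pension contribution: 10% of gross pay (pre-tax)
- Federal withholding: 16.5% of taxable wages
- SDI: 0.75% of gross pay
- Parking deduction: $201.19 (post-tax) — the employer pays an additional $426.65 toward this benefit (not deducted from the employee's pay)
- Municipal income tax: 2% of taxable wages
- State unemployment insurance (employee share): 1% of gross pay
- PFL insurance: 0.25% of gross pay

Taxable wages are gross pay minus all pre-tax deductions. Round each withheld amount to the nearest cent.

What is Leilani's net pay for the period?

$3,231.38

Pension contribution: $4,810.90 × 0.1 = $481.09
Taxable wages = $4,810.90 − $481.09 = $4,329.81
Municipal income tax: $4,329.81 × 0.02 = $86.60
Federal withholding: $4,329.81 × 0.165 = $714.42
SDI: $4,810.90 × 0.0075 = $36.08
State unemployment insurance (employee share): $4,810.90 × 0.01 = $48.11
PFL insurance: $4,810.90 × 0.0025 = $12.03
Parking deduction: $201.19
(Employer's $426.65 toward parking deduction is not withheld from the employee.)
Total deductions = $481.09 + $86.60 + $714.42 + $36.08 + $48.11 + $12.03 + $201.19 = $1,579.52
Net pay = $4,810.90 − $1,579.52 = $3,231.38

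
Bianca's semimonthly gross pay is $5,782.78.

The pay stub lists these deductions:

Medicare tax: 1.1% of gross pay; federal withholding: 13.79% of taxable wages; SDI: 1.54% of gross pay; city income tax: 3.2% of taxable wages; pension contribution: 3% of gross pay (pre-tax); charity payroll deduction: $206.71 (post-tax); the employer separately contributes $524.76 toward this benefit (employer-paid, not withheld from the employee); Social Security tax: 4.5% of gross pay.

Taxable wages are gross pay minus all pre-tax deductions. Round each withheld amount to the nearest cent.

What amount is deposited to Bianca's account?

Pension contribution: $5,782.78 × 0.03 = $173.48
Taxable wages = $5,782.78 − $173.48 = $5,609.30
Federal withholding: $5,609.30 × 0.1379 = $773.52
City income tax: $5,609.30 × 0.032 = $179.50
Social Security tax: $5,782.78 × 0.045 = $260.23
Medicare tax: $5,782.78 × 0.011 = $63.61
SDI: $5,782.78 × 0.0154 = $89.05
Charity payroll deduction: $206.71
(Employer's $524.76 toward charity payroll deduction is not withheld from the employee.)
Total deductions = $173.48 + $773.52 + $179.50 + $260.23 + $63.61 + $89.05 + $206.71 = $1,746.10
Net pay = $5,782.78 − $1,746.10 = $4,036.68

$4,036.68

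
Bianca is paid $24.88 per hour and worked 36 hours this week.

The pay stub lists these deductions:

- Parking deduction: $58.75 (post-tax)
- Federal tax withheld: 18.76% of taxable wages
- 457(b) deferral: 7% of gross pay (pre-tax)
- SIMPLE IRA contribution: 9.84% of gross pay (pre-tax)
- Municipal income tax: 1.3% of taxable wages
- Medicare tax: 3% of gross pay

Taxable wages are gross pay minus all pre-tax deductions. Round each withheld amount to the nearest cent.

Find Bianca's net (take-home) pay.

Gross pay: 36 × $24.88 = $895.68
457(b) deferral: $895.68 × 0.07 = $62.70
SIMPLE IRA contribution: $895.68 × 0.0984 = $88.13
Pre-tax total = $62.70 + $88.13 = $150.83
Taxable wages = $895.68 − $150.83 = $744.85
Municipal income tax: $744.85 × 0.013 = $9.68
Federal tax withheld: $744.85 × 0.1876 = $139.73
Medicare tax: $895.68 × 0.03 = $26.87
Parking deduction: $58.75
Total deductions = $62.70 + $88.13 + $9.68 + $139.73 + $26.87 + $58.75 = $385.86
Net pay = $895.68 − $385.86 = $509.82

$509.82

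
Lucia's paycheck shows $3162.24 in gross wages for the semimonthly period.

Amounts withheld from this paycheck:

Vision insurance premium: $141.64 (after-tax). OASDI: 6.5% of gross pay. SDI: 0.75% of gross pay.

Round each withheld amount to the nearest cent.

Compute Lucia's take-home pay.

SDI: $3162.24 × 0.0075 = $23.72
OASDI: $3162.24 × 0.065 = $205.55
Vision insurance premium: $141.64
Total deductions = $23.72 + $205.55 + $141.64 = $370.91
Net pay = $3162.24 − $370.91 = $2791.33

$2791.33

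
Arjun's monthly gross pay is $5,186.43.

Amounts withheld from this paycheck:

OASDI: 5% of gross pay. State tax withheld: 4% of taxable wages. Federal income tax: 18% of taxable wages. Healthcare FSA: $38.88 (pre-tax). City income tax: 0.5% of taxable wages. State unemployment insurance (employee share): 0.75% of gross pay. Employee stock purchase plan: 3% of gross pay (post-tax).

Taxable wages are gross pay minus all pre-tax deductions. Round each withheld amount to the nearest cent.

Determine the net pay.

Healthcare FSA: $38.88
Taxable wages = $5,186.43 − $38.88 = $5,147.55
State tax withheld: $5,147.55 × 0.04 = $205.90
Federal income tax: $5,147.55 × 0.18 = $926.56
City income tax: $5,147.55 × 0.005 = $25.74
State unemployment insurance (employee share): $5,186.43 × 0.0075 = $38.90
OASDI: $5,186.43 × 0.05 = $259.32
Employee stock purchase plan: $5,186.43 × 0.03 = $155.59
Total deductions = $38.88 + $205.90 + $926.56 + $25.74 + $38.90 + $259.32 + $155.59 = $1,650.89
Net pay = $5,186.43 − $1,650.89 = $3,535.54

$3,535.54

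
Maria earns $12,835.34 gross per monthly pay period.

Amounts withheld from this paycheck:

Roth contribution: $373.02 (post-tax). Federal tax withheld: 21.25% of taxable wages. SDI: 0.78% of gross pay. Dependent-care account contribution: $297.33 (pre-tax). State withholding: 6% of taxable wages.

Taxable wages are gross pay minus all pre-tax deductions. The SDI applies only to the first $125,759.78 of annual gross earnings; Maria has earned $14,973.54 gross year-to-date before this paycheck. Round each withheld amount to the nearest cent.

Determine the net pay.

$8,648.26

Dependent-care account contribution: $297.33
Taxable wages = $12,835.34 − $297.33 = $12,538.01
Federal tax withheld: $12,538.01 × 0.2125 = $2,664.33
State withholding: $12,538.01 × 0.06 = $752.28
SDI: cap not yet reached, full $12,835.34 is subject → $12,835.34 × 0.0078 = $100.12
Roth contribution: $373.02
Total deductions = $297.33 + $2,664.33 + $752.28 + $100.12 + $373.02 = $4,187.08
Net pay = $12,835.34 − $4,187.08 = $8,648.26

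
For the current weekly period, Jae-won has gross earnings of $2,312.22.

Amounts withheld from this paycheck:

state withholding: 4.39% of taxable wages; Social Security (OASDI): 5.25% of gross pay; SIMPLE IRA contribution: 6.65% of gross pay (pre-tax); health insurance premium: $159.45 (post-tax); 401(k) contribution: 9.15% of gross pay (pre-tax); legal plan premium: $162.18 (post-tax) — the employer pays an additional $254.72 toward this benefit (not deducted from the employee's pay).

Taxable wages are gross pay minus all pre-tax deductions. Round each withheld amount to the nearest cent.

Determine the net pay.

$1,418.40

401(k) contribution: $2,312.22 × 0.0915 = $211.57
SIMPLE IRA contribution: $2,312.22 × 0.0665 = $153.76
Pre-tax total = $211.57 + $153.76 = $365.33
Taxable wages = $2,312.22 − $365.33 = $1,946.89
State withholding: $1,946.89 × 0.0439 = $85.47
Social Security (OASDI): $2,312.22 × 0.0525 = $121.39
Health insurance premium: $159.45
Legal plan premium: $162.18
(Employer's $254.72 toward legal plan premium is not withheld from the employee.)
Total deductions = $211.57 + $153.76 + $85.47 + $121.39 + $159.45 + $162.18 = $893.82
Net pay = $2,312.22 − $893.82 = $1,418.40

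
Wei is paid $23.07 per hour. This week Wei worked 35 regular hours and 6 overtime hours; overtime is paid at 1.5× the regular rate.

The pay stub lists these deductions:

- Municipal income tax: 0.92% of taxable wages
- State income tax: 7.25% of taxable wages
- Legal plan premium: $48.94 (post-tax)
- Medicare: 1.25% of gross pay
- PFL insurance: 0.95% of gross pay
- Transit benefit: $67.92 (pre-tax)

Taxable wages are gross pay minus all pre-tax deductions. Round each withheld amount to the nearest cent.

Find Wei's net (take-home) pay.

Regular pay: 35 × $23.07 = $807.45
Overtime pay: 6 × $23.07 × 1.5 = $207.63
Gross pay = $807.45 + $207.63 = $1015.08
Transit benefit: $67.92
Taxable wages = $1015.08 − $67.92 = $947.16
Municipal income tax: $947.16 × 0.0092 = $8.71
State income tax: $947.16 × 0.0725 = $68.67
PFL insurance: $1015.08 × 0.0095 = $9.64
Medicare: $1015.08 × 0.0125 = $12.69
Legal plan premium: $48.94
Total deductions = $67.92 + $8.71 + $68.67 + $9.64 + $12.69 + $48.94 = $216.57
Net pay = $1015.08 − $216.57 = $798.51

$798.51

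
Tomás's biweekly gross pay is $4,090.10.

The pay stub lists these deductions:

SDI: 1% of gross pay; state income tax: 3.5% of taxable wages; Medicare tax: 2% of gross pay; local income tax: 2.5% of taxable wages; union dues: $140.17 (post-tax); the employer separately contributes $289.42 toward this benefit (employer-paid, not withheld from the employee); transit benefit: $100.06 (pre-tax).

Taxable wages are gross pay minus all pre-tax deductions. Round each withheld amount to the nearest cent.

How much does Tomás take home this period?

$3,487.77

Transit benefit: $100.06
Taxable wages = $4,090.10 − $100.06 = $3,990.04
State income tax: $3,990.04 × 0.035 = $139.65
Local income tax: $3,990.04 × 0.025 = $99.75
SDI: $4,090.10 × 0.01 = $40.90
Medicare tax: $4,090.10 × 0.02 = $81.80
Union dues: $140.17
(Employer's $289.42 toward union dues is not withheld from the employee.)
Total deductions = $100.06 + $139.65 + $99.75 + $40.90 + $81.80 + $140.17 = $602.33
Net pay = $4,090.10 − $602.33 = $3,487.77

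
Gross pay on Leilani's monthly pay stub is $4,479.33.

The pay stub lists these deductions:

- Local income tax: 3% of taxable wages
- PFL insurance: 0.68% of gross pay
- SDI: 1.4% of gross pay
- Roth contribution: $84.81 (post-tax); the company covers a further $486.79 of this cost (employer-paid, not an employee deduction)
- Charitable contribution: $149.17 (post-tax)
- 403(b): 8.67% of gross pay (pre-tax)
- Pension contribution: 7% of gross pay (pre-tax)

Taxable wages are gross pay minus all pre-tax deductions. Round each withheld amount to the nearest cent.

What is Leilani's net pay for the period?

Pension contribution: $4,479.33 × 0.07 = $313.55
403(b): $4,479.33 × 0.0867 = $388.36
Pre-tax total = $313.55 + $388.36 = $701.91
Taxable wages = $4,479.33 − $701.91 = $3,777.42
Local income tax: $3,777.42 × 0.03 = $113.32
SDI: $4,479.33 × 0.014 = $62.71
PFL insurance: $4,479.33 × 0.0068 = $30.46
Roth contribution: $84.81
Charitable contribution: $149.17
(Employer's $486.79 toward Roth contribution is not withheld from the employee.)
Total deductions = $313.55 + $388.36 + $113.32 + $62.71 + $30.46 + $84.81 + $149.17 = $1,142.38
Net pay = $4,479.33 − $1,142.38 = $3,336.95

$3,336.95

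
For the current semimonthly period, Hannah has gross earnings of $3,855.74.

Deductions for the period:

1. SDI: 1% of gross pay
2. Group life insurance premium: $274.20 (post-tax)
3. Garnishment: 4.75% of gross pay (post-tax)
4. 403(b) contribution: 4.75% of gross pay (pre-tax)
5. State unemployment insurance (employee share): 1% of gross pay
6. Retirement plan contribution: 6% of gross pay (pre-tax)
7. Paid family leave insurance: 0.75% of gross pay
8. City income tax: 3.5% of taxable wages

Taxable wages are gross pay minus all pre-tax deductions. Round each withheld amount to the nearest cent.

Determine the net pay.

$2,757.42

Retirement plan contribution: $3,855.74 × 0.06 = $231.34
403(b) contribution: $3,855.74 × 0.0475 = $183.15
Pre-tax total = $231.34 + $183.15 = $414.49
Taxable wages = $3,855.74 − $414.49 = $3,441.25
City income tax: $3,441.25 × 0.035 = $120.44
SDI: $3,855.74 × 0.01 = $38.56
Paid family leave insurance: $3,855.74 × 0.0075 = $28.92
State unemployment insurance (employee share): $3,855.74 × 0.01 = $38.56
Garnishment: $3,855.74 × 0.0475 = $183.15
Group life insurance premium: $274.20
Total deductions = $231.34 + $183.15 + $120.44 + $38.56 + $28.92 + $38.56 + $183.15 + $274.20 = $1,098.32
Net pay = $3,855.74 − $1,098.32 = $2,757.42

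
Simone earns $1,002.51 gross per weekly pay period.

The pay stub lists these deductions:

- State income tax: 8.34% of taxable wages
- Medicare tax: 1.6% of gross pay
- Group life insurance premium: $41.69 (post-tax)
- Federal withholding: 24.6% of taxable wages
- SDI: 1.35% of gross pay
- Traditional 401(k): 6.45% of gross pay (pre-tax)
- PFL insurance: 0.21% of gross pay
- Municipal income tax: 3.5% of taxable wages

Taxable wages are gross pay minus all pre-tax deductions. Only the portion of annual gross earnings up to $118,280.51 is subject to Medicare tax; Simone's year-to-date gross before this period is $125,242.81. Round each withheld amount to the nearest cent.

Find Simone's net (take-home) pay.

Traditional 401(k): $1,002.51 × 0.0645 = $64.66
Taxable wages = $1,002.51 − $64.66 = $937.85
Federal withholding: $937.85 × 0.246 = $230.71
State income tax: $937.85 × 0.0834 = $78.22
Municipal income tax: $937.85 × 0.035 = $32.82
PFL insurance: $1,002.51 × 0.0021 = $2.11
SDI: $1,002.51 × 0.0135 = $13.53
Medicare tax: annual cap $118,280.51 already reached (YTD $125,242.81), so $0.00
Group life insurance premium: $41.69
Total deductions = $64.66 + $230.71 + $78.22 + $32.82 + $2.11 + $13.53 + $0.00 + $41.69 = $463.74
Net pay = $1,002.51 − $463.74 = $538.77

$538.77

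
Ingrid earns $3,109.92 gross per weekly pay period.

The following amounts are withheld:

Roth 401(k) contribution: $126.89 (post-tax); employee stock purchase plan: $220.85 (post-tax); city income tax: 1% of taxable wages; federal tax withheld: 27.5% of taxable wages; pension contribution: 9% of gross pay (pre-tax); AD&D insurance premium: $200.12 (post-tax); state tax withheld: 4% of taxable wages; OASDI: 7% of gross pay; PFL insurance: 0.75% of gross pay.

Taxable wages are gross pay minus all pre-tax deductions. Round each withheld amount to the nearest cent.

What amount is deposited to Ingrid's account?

$1,121.40

Pension contribution: $3,109.92 × 0.09 = $279.89
Taxable wages = $3,109.92 − $279.89 = $2,830.03
Federal tax withheld: $2,830.03 × 0.275 = $778.26
State tax withheld: $2,830.03 × 0.04 = $113.20
City income tax: $2,830.03 × 0.01 = $28.30
OASDI: $3,109.92 × 0.07 = $217.69
PFL insurance: $3,109.92 × 0.0075 = $23.32
Roth 401(k) contribution: $126.89
Employee stock purchase plan: $220.85
AD&D insurance premium: $200.12
Total deductions = $279.89 + $778.26 + $113.20 + $28.30 + $217.69 + $23.32 + $126.89 + $220.85 + $200.12 = $1,988.52
Net pay = $3,109.92 − $1,988.52 = $1,121.40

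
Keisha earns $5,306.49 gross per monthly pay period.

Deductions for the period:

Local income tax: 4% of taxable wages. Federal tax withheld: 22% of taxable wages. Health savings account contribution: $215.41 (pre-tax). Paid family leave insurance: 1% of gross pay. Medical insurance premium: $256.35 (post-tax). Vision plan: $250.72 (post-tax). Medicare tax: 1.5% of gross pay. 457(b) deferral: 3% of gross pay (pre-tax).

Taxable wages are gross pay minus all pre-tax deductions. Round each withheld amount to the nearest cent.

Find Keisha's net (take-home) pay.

Health savings account contribution: $215.41
457(b) deferral: $5,306.49 × 0.03 = $159.19
Pre-tax total = $215.41 + $159.19 = $374.60
Taxable wages = $5,306.49 − $374.60 = $4,931.89
Local income tax: $4,931.89 × 0.04 = $197.28
Federal tax withheld: $4,931.89 × 0.22 = $1,085.02
Paid family leave insurance: $5,306.49 × 0.01 = $53.06
Medicare tax: $5,306.49 × 0.015 = $79.60
Vision plan: $250.72
Medical insurance premium: $256.35
Total deductions = $215.41 + $159.19 + $197.28 + $1,085.02 + $53.06 + $79.60 + $250.72 + $256.35 = $2,296.63
Net pay = $5,306.49 − $2,296.63 = $3,009.86

$3,009.86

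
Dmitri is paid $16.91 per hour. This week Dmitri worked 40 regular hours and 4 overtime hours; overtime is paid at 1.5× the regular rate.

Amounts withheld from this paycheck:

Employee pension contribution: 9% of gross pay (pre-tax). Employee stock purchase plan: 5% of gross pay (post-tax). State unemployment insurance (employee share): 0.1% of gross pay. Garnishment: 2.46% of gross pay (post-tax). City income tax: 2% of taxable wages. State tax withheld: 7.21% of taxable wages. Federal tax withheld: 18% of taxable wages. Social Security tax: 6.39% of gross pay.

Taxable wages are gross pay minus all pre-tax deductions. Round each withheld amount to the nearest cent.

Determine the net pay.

$406.72

Regular pay: 40 × $16.91 = $676.40
Overtime pay: 4 × $16.91 × 1.5 = $101.46
Gross pay = $676.40 + $101.46 = $777.86
Employee pension contribution: $777.86 × 0.09 = $70.01
Taxable wages = $777.86 − $70.01 = $707.85
City income tax: $707.85 × 0.02 = $14.16
State tax withheld: $707.85 × 0.0721 = $51.04
Federal tax withheld: $707.85 × 0.18 = $127.41
Social Security tax: $777.86 × 0.0639 = $49.71
State unemployment insurance (employee share): $777.86 × 0.001 = $0.78
Employee stock purchase plan: $777.86 × 0.05 = $38.89
Garnishment: $777.86 × 0.0246 = $19.14
Total deductions = $70.01 + $14.16 + $51.04 + $127.41 + $49.71 + $0.78 + $38.89 + $19.14 = $371.14
Net pay = $777.86 − $371.14 = $406.72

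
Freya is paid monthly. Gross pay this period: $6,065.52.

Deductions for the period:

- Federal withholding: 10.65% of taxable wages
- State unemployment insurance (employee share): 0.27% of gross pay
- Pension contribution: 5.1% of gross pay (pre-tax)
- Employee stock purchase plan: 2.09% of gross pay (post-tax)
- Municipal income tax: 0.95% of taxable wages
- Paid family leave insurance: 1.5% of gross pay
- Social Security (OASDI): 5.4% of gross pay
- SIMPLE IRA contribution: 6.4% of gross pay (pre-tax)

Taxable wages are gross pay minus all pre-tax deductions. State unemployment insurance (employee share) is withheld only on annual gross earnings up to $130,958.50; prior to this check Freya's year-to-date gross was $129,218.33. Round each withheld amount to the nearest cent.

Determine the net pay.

SIMPLE IRA contribution: $6,065.52 × 0.064 = $388.19
Pension contribution: $6,065.52 × 0.051 = $309.34
Pre-tax total = $388.19 + $309.34 = $697.53
Taxable wages = $6,065.52 − $697.53 = $5,367.99
Federal withholding: $5,367.99 × 0.1065 = $571.69
Municipal income tax: $5,367.99 × 0.0095 = $51.00
State unemployment insurance (employee share): only $130,958.50 − $129,218.33 = $1,740.17 of this check is subject → $1,740.17 × 0.0027 = $4.70
Social Security (OASDI): $6,065.52 × 0.054 = $327.54
Paid family leave insurance: $6,065.52 × 0.015 = $90.98
Employee stock purchase plan: $6,065.52 × 0.0209 = $126.77
Total deductions = $388.19 + $309.34 + $571.69 + $51.00 + $4.70 + $327.54 + $90.98 + $126.77 = $1,870.21
Net pay = $6,065.52 − $1,870.21 = $4,195.31

$4,195.31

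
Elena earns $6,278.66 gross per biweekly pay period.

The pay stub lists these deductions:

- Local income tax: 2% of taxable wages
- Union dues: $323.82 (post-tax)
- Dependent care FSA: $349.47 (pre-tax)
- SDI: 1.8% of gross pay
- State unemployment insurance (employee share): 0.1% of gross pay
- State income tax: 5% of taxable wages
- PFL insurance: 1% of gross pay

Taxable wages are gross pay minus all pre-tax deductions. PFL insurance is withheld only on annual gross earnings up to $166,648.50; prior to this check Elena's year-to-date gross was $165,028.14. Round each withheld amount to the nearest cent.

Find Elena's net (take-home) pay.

$5,054.83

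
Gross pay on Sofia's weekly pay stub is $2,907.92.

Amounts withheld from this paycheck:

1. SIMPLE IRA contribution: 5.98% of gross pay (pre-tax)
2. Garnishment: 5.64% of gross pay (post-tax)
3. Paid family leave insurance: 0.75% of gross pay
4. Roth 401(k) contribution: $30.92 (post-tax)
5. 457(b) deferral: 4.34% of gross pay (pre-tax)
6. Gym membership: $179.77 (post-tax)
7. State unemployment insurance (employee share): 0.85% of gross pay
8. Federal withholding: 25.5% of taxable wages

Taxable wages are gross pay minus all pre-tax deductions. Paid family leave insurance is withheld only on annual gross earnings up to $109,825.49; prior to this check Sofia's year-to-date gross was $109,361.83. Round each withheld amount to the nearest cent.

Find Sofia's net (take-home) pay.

SIMPLE IRA contribution: $2,907.92 × 0.0598 = $173.89
457(b) deferral: $2,907.92 × 0.0434 = $126.20
Pre-tax total = $173.89 + $126.20 = $300.09
Taxable wages = $2,907.92 − $300.09 = $2,607.83
Federal withholding: $2,607.83 × 0.255 = $665.00
State unemployment insurance (employee share): $2,907.92 × 0.0085 = $24.72
Paid family leave insurance: only $109,825.49 − $109,361.83 = $463.66 of this check is subject → $463.66 × 0.0075 = $3.48
Roth 401(k) contribution: $30.92
Garnishment: $2,907.92 × 0.0564 = $164.01
Gym membership: $179.77
Total deductions = $173.89 + $126.20 + $665.00 + $24.72 + $3.48 + $30.92 + $164.01 + $179.77 = $1,367.99
Net pay = $2,907.92 − $1,367.99 = $1,539.93

$1,539.93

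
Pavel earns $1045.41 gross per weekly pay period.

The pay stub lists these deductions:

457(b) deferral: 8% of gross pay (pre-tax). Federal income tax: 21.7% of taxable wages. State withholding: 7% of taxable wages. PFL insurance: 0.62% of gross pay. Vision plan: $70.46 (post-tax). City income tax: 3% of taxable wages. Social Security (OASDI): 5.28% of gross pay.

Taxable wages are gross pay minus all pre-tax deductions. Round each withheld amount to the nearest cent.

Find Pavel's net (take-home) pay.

$524.76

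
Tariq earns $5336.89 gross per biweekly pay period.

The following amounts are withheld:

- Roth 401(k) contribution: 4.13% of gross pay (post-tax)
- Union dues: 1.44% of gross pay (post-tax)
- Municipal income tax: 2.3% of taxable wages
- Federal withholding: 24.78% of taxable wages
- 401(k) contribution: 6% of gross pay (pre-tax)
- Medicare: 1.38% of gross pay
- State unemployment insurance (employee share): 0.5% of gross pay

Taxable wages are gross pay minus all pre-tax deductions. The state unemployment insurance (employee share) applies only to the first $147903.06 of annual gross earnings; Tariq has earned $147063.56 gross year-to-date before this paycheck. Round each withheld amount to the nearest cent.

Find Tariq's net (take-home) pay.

401(k) contribution: $5336.89 × 0.06 = $320.21
Taxable wages = $5336.89 − $320.21 = $5016.68
Municipal income tax: $5016.68 × 0.023 = $115.38
Federal withholding: $5016.68 × 0.2478 = $1243.13
State unemployment insurance (employee share): only $147903.06 − $147063.56 = $839.50 of this check is subject → $839.50 × 0.005 = $4.20
Medicare: $5336.89 × 0.0138 = $73.65
Roth 401(k) contribution: $5336.89 × 0.0413 = $220.41
Union dues: $5336.89 × 0.0144 = $76.85
Total deductions = $320.21 + $115.38 + $1243.13 + $4.20 + $73.65 + $220.41 + $76.85 = $2053.83
Net pay = $5336.89 − $2053.83 = $3283.06

$3283.06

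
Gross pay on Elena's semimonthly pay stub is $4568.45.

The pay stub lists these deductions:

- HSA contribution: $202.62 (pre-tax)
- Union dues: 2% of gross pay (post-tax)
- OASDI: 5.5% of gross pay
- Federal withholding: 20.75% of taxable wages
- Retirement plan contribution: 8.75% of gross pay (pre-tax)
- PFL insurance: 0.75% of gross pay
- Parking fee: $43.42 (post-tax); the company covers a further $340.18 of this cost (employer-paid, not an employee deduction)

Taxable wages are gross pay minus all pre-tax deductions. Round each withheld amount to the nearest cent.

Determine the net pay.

$2722.82

Retirement plan contribution: $4568.45 × 0.0875 = $399.74
HSA contribution: $202.62
Pre-tax total = $399.74 + $202.62 = $602.36
Taxable wages = $4568.45 − $602.36 = $3966.09
Federal withholding: $3966.09 × 0.2075 = $822.96
OASDI: $4568.45 × 0.055 = $251.26
PFL insurance: $4568.45 × 0.0075 = $34.26
Union dues: $4568.45 × 0.02 = $91.37
Parking fee: $43.42
(Employer's $340.18 toward parking fee is not withheld from the employee.)
Total deductions = $399.74 + $202.62 + $822.96 + $251.26 + $34.26 + $91.37 + $43.42 = $1845.63
Net pay = $4568.45 − $1845.63 = $2722.82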